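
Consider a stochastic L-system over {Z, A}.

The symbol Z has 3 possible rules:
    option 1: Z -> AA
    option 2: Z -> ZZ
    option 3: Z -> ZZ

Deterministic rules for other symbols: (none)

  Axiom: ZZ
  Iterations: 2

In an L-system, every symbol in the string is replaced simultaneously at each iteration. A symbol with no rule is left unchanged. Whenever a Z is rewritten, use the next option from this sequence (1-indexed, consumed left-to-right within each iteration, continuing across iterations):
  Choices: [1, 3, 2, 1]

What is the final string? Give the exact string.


Step 0: ZZ
Step 1: AAZZ  (used choices [1, 3])
Step 2: AAZZAA  (used choices [2, 1])

Answer: AAZZAA


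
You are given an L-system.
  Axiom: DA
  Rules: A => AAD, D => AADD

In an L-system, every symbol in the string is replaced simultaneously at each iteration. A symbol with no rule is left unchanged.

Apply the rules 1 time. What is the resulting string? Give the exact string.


Answer: AADDAAD

Derivation:
Step 0: DA
Step 1: AADDAAD


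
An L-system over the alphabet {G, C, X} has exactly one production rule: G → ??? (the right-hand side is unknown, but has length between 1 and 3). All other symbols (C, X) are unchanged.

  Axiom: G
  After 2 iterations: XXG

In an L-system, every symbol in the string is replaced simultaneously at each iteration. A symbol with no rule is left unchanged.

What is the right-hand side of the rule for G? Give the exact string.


Answer: XG

Derivation:
Trying G → XG:
  Step 0: G
  Step 1: XG
  Step 2: XXG
Matches the given result.


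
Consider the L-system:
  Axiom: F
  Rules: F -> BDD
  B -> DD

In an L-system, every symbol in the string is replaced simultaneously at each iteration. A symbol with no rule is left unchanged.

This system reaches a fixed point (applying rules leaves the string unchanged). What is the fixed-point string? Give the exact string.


Answer: DDDD

Derivation:
Step 0: F
Step 1: BDD
Step 2: DDDD
Step 3: DDDD  (unchanged — fixed point at step 2)


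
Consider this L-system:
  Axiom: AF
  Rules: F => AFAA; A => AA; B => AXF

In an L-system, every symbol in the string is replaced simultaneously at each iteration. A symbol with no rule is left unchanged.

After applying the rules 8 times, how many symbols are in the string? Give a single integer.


Answer: 1022

Derivation:
Step 0: length = 2
Step 1: length = 6
Step 2: length = 14
Step 3: length = 30
Step 4: length = 62
Step 5: length = 126
Step 6: length = 254
Step 7: length = 510
Step 8: length = 1022


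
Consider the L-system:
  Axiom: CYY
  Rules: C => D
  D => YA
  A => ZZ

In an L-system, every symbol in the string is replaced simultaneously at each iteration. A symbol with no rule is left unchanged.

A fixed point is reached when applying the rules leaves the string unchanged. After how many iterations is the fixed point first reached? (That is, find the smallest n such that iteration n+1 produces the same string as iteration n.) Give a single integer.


Answer: 3

Derivation:
Step 0: CYY
Step 1: DYY
Step 2: YAYY
Step 3: YZZYY
Step 4: YZZYY  (unchanged — fixed point at step 3)


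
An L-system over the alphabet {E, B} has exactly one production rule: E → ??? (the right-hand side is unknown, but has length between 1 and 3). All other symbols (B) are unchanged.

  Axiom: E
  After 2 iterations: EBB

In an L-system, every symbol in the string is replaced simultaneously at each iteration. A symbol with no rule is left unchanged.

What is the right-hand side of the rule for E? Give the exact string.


Answer: EB

Derivation:
Trying E → EB:
  Step 0: E
  Step 1: EB
  Step 2: EBB
Matches the given result.


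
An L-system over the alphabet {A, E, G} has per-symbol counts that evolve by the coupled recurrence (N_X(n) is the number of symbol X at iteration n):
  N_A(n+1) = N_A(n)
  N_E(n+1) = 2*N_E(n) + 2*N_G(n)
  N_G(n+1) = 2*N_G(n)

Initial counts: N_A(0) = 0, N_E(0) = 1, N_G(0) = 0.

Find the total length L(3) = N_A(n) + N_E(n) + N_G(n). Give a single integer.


Step 0: N_A=0, N_E=1, N_G=0, L=1
Step 1: N_A=0, N_E=2, N_G=0, L=2
Step 2: N_A=0, N_E=4, N_G=0, L=4
Step 3: N_A=0, N_E=8, N_G=0, L=8

Answer: 8


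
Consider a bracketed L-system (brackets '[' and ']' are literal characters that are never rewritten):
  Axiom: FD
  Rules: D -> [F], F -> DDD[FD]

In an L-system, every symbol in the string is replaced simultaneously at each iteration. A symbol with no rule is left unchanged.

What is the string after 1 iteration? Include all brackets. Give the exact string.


Answer: DDD[FD][F]

Derivation:
Step 0: FD
Step 1: DDD[FD][F]


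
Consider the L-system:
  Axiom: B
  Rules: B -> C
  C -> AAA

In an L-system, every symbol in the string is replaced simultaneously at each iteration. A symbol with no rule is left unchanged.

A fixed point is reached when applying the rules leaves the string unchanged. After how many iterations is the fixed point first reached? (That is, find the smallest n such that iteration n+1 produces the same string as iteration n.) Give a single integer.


Answer: 2

Derivation:
Step 0: B
Step 1: C
Step 2: AAA
Step 3: AAA  (unchanged — fixed point at step 2)


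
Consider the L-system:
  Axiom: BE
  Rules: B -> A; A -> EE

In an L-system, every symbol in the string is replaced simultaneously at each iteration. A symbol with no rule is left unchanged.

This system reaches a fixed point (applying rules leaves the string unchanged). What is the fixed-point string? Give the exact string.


Step 0: BE
Step 1: AE
Step 2: EEE
Step 3: EEE  (unchanged — fixed point at step 2)

Answer: EEE


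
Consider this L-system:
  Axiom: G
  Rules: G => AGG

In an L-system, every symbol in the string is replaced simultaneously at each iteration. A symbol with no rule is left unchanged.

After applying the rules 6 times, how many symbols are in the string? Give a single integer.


Answer: 127

Derivation:
Step 0: length = 1
Step 1: length = 3
Step 2: length = 7
Step 3: length = 15
Step 4: length = 31
Step 5: length = 63
Step 6: length = 127


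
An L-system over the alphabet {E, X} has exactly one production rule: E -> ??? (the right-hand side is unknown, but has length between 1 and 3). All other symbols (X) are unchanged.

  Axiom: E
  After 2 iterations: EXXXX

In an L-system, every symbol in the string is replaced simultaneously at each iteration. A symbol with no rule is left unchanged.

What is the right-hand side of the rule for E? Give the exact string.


Answer: EXX

Derivation:
Trying E -> EXX:
  Step 0: E
  Step 1: EXX
  Step 2: EXXXX
Matches the given result.


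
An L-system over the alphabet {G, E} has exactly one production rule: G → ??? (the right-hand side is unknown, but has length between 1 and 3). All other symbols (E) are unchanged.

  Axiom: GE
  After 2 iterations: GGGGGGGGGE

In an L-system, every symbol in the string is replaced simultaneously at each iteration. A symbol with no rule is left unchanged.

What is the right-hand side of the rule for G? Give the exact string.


Trying G → GGG:
  Step 0: GE
  Step 1: GGGE
  Step 2: GGGGGGGGGE
Matches the given result.

Answer: GGG


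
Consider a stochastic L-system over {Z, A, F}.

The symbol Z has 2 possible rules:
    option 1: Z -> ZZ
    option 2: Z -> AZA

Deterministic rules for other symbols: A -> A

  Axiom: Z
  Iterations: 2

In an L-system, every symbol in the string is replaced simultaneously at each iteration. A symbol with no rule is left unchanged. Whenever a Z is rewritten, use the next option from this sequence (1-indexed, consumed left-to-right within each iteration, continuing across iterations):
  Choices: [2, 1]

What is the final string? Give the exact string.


Step 0: Z
Step 1: AZA  (used choices [2])
Step 2: AZZA  (used choices [1])

Answer: AZZA


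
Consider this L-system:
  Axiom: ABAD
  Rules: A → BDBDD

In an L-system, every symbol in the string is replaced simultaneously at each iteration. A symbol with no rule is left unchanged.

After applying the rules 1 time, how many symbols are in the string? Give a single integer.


Step 0: length = 4
Step 1: length = 12

Answer: 12


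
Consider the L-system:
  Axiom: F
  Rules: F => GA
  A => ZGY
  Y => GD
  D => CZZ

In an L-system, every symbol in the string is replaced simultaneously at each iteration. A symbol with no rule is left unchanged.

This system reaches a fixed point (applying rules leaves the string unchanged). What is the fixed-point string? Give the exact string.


Answer: GZGGCZZ

Derivation:
Step 0: F
Step 1: GA
Step 2: GZGY
Step 3: GZGGD
Step 4: GZGGCZZ
Step 5: GZGGCZZ  (unchanged — fixed point at step 4)


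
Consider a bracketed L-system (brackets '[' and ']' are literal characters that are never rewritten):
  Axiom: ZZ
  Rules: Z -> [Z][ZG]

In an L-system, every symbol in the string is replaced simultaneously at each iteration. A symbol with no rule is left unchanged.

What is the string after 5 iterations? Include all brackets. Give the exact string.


Step 0: ZZ
Step 1: [Z][ZG][Z][ZG]
Step 2: [[Z][ZG]][[Z][ZG]G][[Z][ZG]][[Z][ZG]G]
Step 3: [[[Z][ZG]][[Z][ZG]G]][[[Z][ZG]][[Z][ZG]G]G][[[Z][ZG]][[Z][ZG]G]][[[Z][ZG]][[Z][ZG]G]G]
Step 4: [[[[Z][ZG]][[Z][ZG]G]][[[Z][ZG]][[Z][ZG]G]G]][[[[Z][ZG]][[Z][ZG]G]][[[Z][ZG]][[Z][ZG]G]G]G][[[[Z][ZG]][[Z][ZG]G]][[[Z][ZG]][[Z][ZG]G]G]][[[[Z][ZG]][[Z][ZG]G]][[[Z][ZG]][[Z][ZG]G]G]G]
Step 5: [[[[[Z][ZG]][[Z][ZG]G]][[[Z][ZG]][[Z][ZG]G]G]][[[[Z][ZG]][[Z][ZG]G]][[[Z][ZG]][[Z][ZG]G]G]G]][[[[[Z][ZG]][[Z][ZG]G]][[[Z][ZG]][[Z][ZG]G]G]][[[[Z][ZG]][[Z][ZG]G]][[[Z][ZG]][[Z][ZG]G]G]G]G][[[[[Z][ZG]][[Z][ZG]G]][[[Z][ZG]][[Z][ZG]G]G]][[[[Z][ZG]][[Z][ZG]G]][[[Z][ZG]][[Z][ZG]G]G]G]][[[[[Z][ZG]][[Z][ZG]G]][[[Z][ZG]][[Z][ZG]G]G]][[[[Z][ZG]][[Z][ZG]G]][[[Z][ZG]][[Z][ZG]G]G]G]G]

Answer: [[[[[Z][ZG]][[Z][ZG]G]][[[Z][ZG]][[Z][ZG]G]G]][[[[Z][ZG]][[Z][ZG]G]][[[Z][ZG]][[Z][ZG]G]G]G]][[[[[Z][ZG]][[Z][ZG]G]][[[Z][ZG]][[Z][ZG]G]G]][[[[Z][ZG]][[Z][ZG]G]][[[Z][ZG]][[Z][ZG]G]G]G]G][[[[[Z][ZG]][[Z][ZG]G]][[[Z][ZG]][[Z][ZG]G]G]][[[[Z][ZG]][[Z][ZG]G]][[[Z][ZG]][[Z][ZG]G]G]G]][[[[[Z][ZG]][[Z][ZG]G]][[[Z][ZG]][[Z][ZG]G]G]][[[[Z][ZG]][[Z][ZG]G]][[[Z][ZG]][[Z][ZG]G]G]G]G]


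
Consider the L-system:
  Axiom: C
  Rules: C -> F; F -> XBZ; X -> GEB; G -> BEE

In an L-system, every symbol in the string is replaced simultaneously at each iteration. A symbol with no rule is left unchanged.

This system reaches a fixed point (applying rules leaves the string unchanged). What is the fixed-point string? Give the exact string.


Answer: BEEEBBZ

Derivation:
Step 0: C
Step 1: F
Step 2: XBZ
Step 3: GEBBZ
Step 4: BEEEBBZ
Step 5: BEEEBBZ  (unchanged — fixed point at step 4)


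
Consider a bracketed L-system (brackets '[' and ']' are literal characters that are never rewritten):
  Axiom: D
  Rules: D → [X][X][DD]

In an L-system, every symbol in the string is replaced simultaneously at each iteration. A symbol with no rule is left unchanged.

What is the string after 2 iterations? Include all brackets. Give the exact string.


Answer: [X][X][[X][X][DD][X][X][DD]]

Derivation:
Step 0: D
Step 1: [X][X][DD]
Step 2: [X][X][[X][X][DD][X][X][DD]]


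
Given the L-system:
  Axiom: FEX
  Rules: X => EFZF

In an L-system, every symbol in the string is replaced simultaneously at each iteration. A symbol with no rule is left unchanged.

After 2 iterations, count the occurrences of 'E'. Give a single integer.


Step 0: FEX  (1 'E')
Step 1: FEEFZF  (2 'E')
Step 2: FEEFZF  (2 'E')

Answer: 2


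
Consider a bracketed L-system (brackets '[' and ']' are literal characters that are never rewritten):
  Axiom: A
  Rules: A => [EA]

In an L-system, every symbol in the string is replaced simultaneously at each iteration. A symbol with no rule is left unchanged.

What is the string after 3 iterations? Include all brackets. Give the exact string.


Answer: [E[E[EA]]]

Derivation:
Step 0: A
Step 1: [EA]
Step 2: [E[EA]]
Step 3: [E[E[EA]]]


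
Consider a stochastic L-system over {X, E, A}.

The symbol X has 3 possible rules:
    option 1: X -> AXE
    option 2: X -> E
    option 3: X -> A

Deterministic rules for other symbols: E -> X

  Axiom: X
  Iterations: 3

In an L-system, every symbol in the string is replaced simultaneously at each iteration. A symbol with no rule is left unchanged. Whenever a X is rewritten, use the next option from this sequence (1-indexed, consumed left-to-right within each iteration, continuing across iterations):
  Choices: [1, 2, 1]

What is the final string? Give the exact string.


Answer: AXAXE

Derivation:
Step 0: X
Step 1: AXE  (used choices [1])
Step 2: AEX  (used choices [2])
Step 3: AXAXE  (used choices [1])


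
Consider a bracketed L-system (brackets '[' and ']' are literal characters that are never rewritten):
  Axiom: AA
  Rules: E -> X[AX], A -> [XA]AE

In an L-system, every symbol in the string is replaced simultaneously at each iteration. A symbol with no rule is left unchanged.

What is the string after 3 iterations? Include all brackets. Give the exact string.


Answer: [X[X[XA]AE][XA]AEX[AX]][X[XA]AE][XA]AEX[AX]X[[XA]AEX][X[X[XA]AE][XA]AEX[AX]][X[XA]AE][XA]AEX[AX]X[[XA]AEX]

Derivation:
Step 0: AA
Step 1: [XA]AE[XA]AE
Step 2: [X[XA]AE][XA]AEX[AX][X[XA]AE][XA]AEX[AX]
Step 3: [X[X[XA]AE][XA]AEX[AX]][X[XA]AE][XA]AEX[AX]X[[XA]AEX][X[X[XA]AE][XA]AEX[AX]][X[XA]AE][XA]AEX[AX]X[[XA]AEX]


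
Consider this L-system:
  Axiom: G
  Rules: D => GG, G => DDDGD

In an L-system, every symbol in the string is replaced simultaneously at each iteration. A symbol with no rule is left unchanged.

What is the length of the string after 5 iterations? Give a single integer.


Step 0: length = 1
Step 1: length = 5
Step 2: length = 13
Step 3: length = 53
Step 4: length = 157
Step 5: length = 581

Answer: 581


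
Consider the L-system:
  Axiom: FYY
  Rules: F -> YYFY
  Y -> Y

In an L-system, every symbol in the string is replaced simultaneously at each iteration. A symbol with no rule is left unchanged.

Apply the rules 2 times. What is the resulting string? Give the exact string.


Answer: YYYYFYYYY

Derivation:
Step 0: FYY
Step 1: YYFYYY
Step 2: YYYYFYYYY


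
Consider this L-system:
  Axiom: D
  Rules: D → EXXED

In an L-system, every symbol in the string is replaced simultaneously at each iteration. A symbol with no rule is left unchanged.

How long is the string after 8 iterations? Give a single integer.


Step 0: length = 1
Step 1: length = 5
Step 2: length = 9
Step 3: length = 13
Step 4: length = 17
Step 5: length = 21
Step 6: length = 25
Step 7: length = 29
Step 8: length = 33

Answer: 33


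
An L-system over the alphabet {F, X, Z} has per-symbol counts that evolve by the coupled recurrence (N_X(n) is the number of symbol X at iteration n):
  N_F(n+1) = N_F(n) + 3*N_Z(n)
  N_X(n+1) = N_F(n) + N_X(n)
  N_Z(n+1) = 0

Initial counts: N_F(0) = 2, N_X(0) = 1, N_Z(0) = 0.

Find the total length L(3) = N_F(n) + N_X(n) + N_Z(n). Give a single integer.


Answer: 9

Derivation:
Step 0: N_F=2, N_X=1, N_Z=0, L=3
Step 1: N_F=2, N_X=3, N_Z=0, L=5
Step 2: N_F=2, N_X=5, N_Z=0, L=7
Step 3: N_F=2, N_X=7, N_Z=0, L=9


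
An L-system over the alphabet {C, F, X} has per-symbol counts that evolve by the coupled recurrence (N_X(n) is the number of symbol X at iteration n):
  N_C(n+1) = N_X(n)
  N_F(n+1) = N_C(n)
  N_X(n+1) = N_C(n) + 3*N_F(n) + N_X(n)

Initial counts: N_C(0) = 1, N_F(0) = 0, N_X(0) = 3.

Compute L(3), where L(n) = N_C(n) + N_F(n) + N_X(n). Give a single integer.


Answer: 37

Derivation:
Step 0: N_C=1, N_F=0, N_X=3, L=4
Step 1: N_C=3, N_F=1, N_X=4, L=8
Step 2: N_C=4, N_F=3, N_X=10, L=17
Step 3: N_C=10, N_F=4, N_X=23, L=37


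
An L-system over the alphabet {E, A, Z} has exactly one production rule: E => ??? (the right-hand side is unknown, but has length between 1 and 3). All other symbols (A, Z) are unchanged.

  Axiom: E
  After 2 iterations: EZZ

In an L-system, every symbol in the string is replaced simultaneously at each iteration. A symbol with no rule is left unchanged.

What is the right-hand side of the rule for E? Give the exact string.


Trying E => EZ:
  Step 0: E
  Step 1: EZ
  Step 2: EZZ
Matches the given result.

Answer: EZ


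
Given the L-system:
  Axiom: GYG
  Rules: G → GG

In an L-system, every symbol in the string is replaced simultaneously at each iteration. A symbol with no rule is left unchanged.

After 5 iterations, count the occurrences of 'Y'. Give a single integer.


Step 0: GYG  (1 'Y')
Step 1: GGYGG  (1 'Y')
Step 2: GGGGYGGGG  (1 'Y')
Step 3: GGGGGGGGYGGGGGGGG  (1 'Y')
Step 4: GGGGGGGGGGGGGGGGYGGGGGGGGGGGGGGGG  (1 'Y')
Step 5: GGGGGGGGGGGGGGGGGGGGGGGGGGGGGGGGYGGGGGGGGGGGGGGGGGGGGGGGGGGGGGGGG  (1 'Y')

Answer: 1


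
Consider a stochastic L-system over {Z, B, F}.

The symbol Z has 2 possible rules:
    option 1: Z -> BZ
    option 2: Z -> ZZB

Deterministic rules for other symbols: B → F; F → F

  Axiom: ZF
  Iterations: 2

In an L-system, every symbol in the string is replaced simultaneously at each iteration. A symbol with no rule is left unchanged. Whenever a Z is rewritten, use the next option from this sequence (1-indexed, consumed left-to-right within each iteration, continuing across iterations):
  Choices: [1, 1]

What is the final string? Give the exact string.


Answer: FBZF

Derivation:
Step 0: ZF
Step 1: BZF  (used choices [1])
Step 2: FBZF  (used choices [1])


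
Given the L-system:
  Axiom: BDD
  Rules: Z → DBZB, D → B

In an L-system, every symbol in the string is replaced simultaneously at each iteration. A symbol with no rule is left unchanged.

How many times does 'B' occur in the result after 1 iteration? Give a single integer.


Answer: 3

Derivation:
Step 0: BDD  (1 'B')
Step 1: BBB  (3 'B')


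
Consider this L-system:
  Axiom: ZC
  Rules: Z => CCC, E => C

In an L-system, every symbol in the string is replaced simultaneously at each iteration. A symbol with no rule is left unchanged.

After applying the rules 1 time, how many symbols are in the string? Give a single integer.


Step 0: length = 2
Step 1: length = 4

Answer: 4


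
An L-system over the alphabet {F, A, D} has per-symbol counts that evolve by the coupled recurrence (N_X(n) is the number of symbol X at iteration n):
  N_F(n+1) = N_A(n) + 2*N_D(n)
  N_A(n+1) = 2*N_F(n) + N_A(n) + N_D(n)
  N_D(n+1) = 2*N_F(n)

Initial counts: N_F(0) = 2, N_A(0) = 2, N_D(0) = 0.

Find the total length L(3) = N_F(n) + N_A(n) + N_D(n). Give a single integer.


Step 0: N_F=2, N_A=2, N_D=0, L=4
Step 1: N_F=2, N_A=6, N_D=4, L=12
Step 2: N_F=14, N_A=14, N_D=4, L=32
Step 3: N_F=22, N_A=46, N_D=28, L=96

Answer: 96


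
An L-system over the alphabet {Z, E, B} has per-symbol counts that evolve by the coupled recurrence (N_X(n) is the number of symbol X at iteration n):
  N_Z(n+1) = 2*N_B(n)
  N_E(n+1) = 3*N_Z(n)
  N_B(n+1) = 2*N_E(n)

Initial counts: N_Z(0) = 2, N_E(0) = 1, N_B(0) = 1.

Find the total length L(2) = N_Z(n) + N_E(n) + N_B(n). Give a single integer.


Answer: 22

Derivation:
Step 0: N_Z=2, N_E=1, N_B=1, L=4
Step 1: N_Z=2, N_E=6, N_B=2, L=10
Step 2: N_Z=4, N_E=6, N_B=12, L=22


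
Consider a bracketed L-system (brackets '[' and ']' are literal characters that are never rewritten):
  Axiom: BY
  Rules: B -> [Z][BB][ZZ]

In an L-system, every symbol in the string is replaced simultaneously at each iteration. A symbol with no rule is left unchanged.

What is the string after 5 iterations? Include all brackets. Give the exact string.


Answer: [Z][[Z][[Z][[Z][[Z][BB][ZZ][Z][BB][ZZ]][ZZ][Z][[Z][BB][ZZ][Z][BB][ZZ]][ZZ]][ZZ][Z][[Z][[Z][BB][ZZ][Z][BB][ZZ]][ZZ][Z][[Z][BB][ZZ][Z][BB][ZZ]][ZZ]][ZZ]][ZZ][Z][[Z][[Z][[Z][BB][ZZ][Z][BB][ZZ]][ZZ][Z][[Z][BB][ZZ][Z][BB][ZZ]][ZZ]][ZZ][Z][[Z][[Z][BB][ZZ][Z][BB][ZZ]][ZZ][Z][[Z][BB][ZZ][Z][BB][ZZ]][ZZ]][ZZ]][ZZ]][ZZ]Y

Derivation:
Step 0: BY
Step 1: [Z][BB][ZZ]Y
Step 2: [Z][[Z][BB][ZZ][Z][BB][ZZ]][ZZ]Y
Step 3: [Z][[Z][[Z][BB][ZZ][Z][BB][ZZ]][ZZ][Z][[Z][BB][ZZ][Z][BB][ZZ]][ZZ]][ZZ]Y
Step 4: [Z][[Z][[Z][[Z][BB][ZZ][Z][BB][ZZ]][ZZ][Z][[Z][BB][ZZ][Z][BB][ZZ]][ZZ]][ZZ][Z][[Z][[Z][BB][ZZ][Z][BB][ZZ]][ZZ][Z][[Z][BB][ZZ][Z][BB][ZZ]][ZZ]][ZZ]][ZZ]Y
Step 5: [Z][[Z][[Z][[Z][[Z][BB][ZZ][Z][BB][ZZ]][ZZ][Z][[Z][BB][ZZ][Z][BB][ZZ]][ZZ]][ZZ][Z][[Z][[Z][BB][ZZ][Z][BB][ZZ]][ZZ][Z][[Z][BB][ZZ][Z][BB][ZZ]][ZZ]][ZZ]][ZZ][Z][[Z][[Z][[Z][BB][ZZ][Z][BB][ZZ]][ZZ][Z][[Z][BB][ZZ][Z][BB][ZZ]][ZZ]][ZZ][Z][[Z][[Z][BB][ZZ][Z][BB][ZZ]][ZZ][Z][[Z][BB][ZZ][Z][BB][ZZ]][ZZ]][ZZ]][ZZ]][ZZ]Y


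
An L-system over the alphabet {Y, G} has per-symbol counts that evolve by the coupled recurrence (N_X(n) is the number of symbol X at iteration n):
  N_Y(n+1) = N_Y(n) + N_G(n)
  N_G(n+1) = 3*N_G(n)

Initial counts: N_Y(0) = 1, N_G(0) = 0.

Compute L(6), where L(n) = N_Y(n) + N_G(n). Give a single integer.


Step 0: N_Y=1, N_G=0, L=1
Step 1: N_Y=1, N_G=0, L=1
Step 2: N_Y=1, N_G=0, L=1
Step 3: N_Y=1, N_G=0, L=1
Step 4: N_Y=1, N_G=0, L=1
Step 5: N_Y=1, N_G=0, L=1
Step 6: N_Y=1, N_G=0, L=1

Answer: 1


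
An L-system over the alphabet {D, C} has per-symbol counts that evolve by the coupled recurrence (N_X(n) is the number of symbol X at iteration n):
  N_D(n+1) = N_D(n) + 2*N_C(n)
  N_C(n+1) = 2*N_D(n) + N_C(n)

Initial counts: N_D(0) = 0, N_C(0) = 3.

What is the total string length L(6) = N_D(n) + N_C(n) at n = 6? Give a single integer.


Step 0: N_D=0, N_C=3, L=3
Step 1: N_D=6, N_C=3, L=9
Step 2: N_D=12, N_C=15, L=27
Step 3: N_D=42, N_C=39, L=81
Step 4: N_D=120, N_C=123, L=243
Step 5: N_D=366, N_C=363, L=729
Step 6: N_D=1092, N_C=1095, L=2187

Answer: 2187


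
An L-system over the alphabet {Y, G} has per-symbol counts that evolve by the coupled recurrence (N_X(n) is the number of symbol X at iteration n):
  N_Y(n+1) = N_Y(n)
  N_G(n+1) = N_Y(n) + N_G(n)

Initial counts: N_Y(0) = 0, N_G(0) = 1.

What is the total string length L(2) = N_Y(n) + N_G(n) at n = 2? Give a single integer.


Answer: 1

Derivation:
Step 0: N_Y=0, N_G=1, L=1
Step 1: N_Y=0, N_G=1, L=1
Step 2: N_Y=0, N_G=1, L=1


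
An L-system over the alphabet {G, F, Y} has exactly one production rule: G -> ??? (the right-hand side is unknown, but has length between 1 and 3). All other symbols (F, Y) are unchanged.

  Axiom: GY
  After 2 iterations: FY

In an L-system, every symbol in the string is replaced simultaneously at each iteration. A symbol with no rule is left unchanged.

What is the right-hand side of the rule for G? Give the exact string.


Answer: F

Derivation:
Trying G -> F:
  Step 0: GY
  Step 1: FY
  Step 2: FY
Matches the given result.


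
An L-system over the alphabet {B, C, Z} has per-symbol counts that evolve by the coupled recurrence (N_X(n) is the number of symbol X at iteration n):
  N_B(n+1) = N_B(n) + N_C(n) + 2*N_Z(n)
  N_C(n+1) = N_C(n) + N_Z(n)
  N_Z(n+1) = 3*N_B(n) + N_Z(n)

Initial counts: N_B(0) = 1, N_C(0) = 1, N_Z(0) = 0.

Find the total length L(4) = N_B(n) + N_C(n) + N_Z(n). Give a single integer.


Step 0: N_B=1, N_C=1, N_Z=0, L=2
Step 1: N_B=2, N_C=1, N_Z=3, L=6
Step 2: N_B=9, N_C=4, N_Z=9, L=22
Step 3: N_B=31, N_C=13, N_Z=36, L=80
Step 4: N_B=116, N_C=49, N_Z=129, L=294

Answer: 294


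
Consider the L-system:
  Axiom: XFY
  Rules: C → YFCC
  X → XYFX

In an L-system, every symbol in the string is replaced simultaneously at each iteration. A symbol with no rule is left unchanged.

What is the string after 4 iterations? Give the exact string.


Answer: XYFXYFXYFXYFXYFXYFXYFXYFXYFXYFXYFXYFXYFXYFXYFXFY

Derivation:
Step 0: XFY
Step 1: XYFXFY
Step 2: XYFXYFXYFXFY
Step 3: XYFXYFXYFXYFXYFXYFXYFXFY
Step 4: XYFXYFXYFXYFXYFXYFXYFXYFXYFXYFXYFXYFXYFXYFXYFXFY


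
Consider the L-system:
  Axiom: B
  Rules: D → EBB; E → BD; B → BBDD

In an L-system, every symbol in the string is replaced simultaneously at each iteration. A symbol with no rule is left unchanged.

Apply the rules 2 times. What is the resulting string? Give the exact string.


Step 0: B
Step 1: BBDD
Step 2: BBDDBBDDEBBEBB

Answer: BBDDBBDDEBBEBB


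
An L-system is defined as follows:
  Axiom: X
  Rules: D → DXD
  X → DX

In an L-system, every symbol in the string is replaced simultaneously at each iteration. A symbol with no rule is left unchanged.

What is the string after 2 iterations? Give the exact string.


Step 0: X
Step 1: DX
Step 2: DXDDX

Answer: DXDDX


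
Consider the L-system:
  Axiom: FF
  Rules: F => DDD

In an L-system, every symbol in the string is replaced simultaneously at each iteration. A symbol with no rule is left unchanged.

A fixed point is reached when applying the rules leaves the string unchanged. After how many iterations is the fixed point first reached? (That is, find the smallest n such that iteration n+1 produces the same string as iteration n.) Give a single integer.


Answer: 1

Derivation:
Step 0: FF
Step 1: DDDDDD
Step 2: DDDDDD  (unchanged — fixed point at step 1)


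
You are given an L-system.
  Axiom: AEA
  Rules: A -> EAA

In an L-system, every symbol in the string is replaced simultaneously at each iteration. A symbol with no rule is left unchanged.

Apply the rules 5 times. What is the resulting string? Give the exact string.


Step 0: AEA
Step 1: EAAEEAA
Step 2: EEAAEAAEEEAAEAA
Step 3: EEEAAEAAEEAAEAAEEEEAAEAAEEAAEAA
Step 4: EEEEAAEAAEEAAEAAEEEAAEAAEEAAEAAEEEEEAAEAAEEAAEAAEEEAAEAAEEAAEAA
Step 5: EEEEEAAEAAEEAAEAAEEEAAEAAEEAAEAAEEEEAAEAAEEAAEAAEEEAAEAAEEAAEAAEEEEEEAAEAAEEAAEAAEEEAAEAAEEAAEAAEEEEAAEAAEEAAEAAEEEAAEAAEEAAEAA

Answer: EEEEEAAEAAEEAAEAAEEEAAEAAEEAAEAAEEEEAAEAAEEAAEAAEEEAAEAAEEAAEAAEEEEEEAAEAAEEAAEAAEEEAAEAAEEAAEAAEEEEAAEAAEEAAEAAEEEAAEAAEEAAEAA


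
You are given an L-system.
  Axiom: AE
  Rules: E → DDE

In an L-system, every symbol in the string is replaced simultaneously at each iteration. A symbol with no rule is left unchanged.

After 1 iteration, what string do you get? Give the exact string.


Answer: ADDE

Derivation:
Step 0: AE
Step 1: ADDE


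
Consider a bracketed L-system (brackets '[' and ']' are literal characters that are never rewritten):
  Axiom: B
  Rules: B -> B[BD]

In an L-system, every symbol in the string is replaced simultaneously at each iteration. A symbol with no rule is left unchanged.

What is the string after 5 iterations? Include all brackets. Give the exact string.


Answer: B[BD][B[BD]D][B[BD][B[BD]D]D][B[BD][B[BD]D][B[BD][B[BD]D]D]D][B[BD][B[BD]D][B[BD][B[BD]D]D][B[BD][B[BD]D][B[BD][B[BD]D]D]D]D]

Derivation:
Step 0: B
Step 1: B[BD]
Step 2: B[BD][B[BD]D]
Step 3: B[BD][B[BD]D][B[BD][B[BD]D]D]
Step 4: B[BD][B[BD]D][B[BD][B[BD]D]D][B[BD][B[BD]D][B[BD][B[BD]D]D]D]
Step 5: B[BD][B[BD]D][B[BD][B[BD]D]D][B[BD][B[BD]D][B[BD][B[BD]D]D]D][B[BD][B[BD]D][B[BD][B[BD]D]D][B[BD][B[BD]D][B[BD][B[BD]D]D]D]D]


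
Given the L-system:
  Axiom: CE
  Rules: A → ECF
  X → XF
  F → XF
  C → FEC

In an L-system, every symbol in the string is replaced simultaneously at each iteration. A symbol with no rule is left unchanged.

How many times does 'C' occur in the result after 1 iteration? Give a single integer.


Step 0: CE  (1 'C')
Step 1: FECE  (1 'C')

Answer: 1


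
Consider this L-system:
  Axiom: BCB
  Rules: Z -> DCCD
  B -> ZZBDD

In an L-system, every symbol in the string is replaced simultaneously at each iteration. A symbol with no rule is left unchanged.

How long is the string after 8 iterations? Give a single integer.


Answer: 151

Derivation:
Step 0: length = 3
Step 1: length = 11
Step 2: length = 31
Step 3: length = 51
Step 4: length = 71
Step 5: length = 91
Step 6: length = 111
Step 7: length = 131
Step 8: length = 151


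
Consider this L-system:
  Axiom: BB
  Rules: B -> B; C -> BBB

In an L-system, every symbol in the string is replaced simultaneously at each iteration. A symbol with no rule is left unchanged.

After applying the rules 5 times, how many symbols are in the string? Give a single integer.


Answer: 2

Derivation:
Step 0: length = 2
Step 1: length = 2
Step 2: length = 2
Step 3: length = 2
Step 4: length = 2
Step 5: length = 2


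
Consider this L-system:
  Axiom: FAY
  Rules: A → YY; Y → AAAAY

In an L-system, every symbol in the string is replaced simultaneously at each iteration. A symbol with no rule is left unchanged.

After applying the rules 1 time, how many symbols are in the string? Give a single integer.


Step 0: length = 3
Step 1: length = 8

Answer: 8


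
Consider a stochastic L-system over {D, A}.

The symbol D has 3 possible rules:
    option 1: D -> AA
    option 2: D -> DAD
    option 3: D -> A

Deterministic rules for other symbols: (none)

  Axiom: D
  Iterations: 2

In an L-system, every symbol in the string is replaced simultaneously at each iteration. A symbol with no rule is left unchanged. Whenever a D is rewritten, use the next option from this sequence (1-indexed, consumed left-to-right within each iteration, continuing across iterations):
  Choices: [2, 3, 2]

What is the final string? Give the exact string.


Answer: AADAD

Derivation:
Step 0: D
Step 1: DAD  (used choices [2])
Step 2: AADAD  (used choices [3, 2])


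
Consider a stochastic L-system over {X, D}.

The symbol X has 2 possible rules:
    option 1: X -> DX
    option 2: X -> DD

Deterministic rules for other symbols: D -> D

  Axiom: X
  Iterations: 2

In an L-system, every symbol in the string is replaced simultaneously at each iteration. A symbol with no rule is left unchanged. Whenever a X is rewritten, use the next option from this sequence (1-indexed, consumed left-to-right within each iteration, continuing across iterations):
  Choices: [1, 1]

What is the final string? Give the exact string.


Answer: DDX

Derivation:
Step 0: X
Step 1: DX  (used choices [1])
Step 2: DDX  (used choices [1])


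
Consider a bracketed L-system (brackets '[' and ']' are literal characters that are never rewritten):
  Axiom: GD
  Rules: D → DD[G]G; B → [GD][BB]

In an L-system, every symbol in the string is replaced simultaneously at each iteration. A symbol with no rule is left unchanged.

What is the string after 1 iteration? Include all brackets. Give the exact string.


Step 0: GD
Step 1: GDD[G]G

Answer: GDD[G]G


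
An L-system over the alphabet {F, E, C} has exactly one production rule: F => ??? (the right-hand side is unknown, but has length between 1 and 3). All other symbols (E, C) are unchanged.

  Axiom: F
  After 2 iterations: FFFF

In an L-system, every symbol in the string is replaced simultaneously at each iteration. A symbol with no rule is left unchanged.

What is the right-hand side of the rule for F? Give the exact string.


Trying F => FF:
  Step 0: F
  Step 1: FF
  Step 2: FFFF
Matches the given result.

Answer: FF


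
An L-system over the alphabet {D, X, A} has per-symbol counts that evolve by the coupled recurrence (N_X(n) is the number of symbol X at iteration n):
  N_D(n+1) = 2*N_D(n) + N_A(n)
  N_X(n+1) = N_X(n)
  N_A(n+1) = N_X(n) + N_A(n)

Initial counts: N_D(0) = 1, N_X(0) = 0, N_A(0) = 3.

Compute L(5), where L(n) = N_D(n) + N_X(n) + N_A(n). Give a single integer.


Step 0: N_D=1, N_X=0, N_A=3, L=4
Step 1: N_D=5, N_X=0, N_A=3, L=8
Step 2: N_D=13, N_X=0, N_A=3, L=16
Step 3: N_D=29, N_X=0, N_A=3, L=32
Step 4: N_D=61, N_X=0, N_A=3, L=64
Step 5: N_D=125, N_X=0, N_A=3, L=128

Answer: 128


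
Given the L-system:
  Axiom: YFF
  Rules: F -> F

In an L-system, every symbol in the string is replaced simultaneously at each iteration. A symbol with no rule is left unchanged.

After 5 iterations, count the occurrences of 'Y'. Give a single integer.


Step 0: YFF  (1 'Y')
Step 1: YFF  (1 'Y')
Step 2: YFF  (1 'Y')
Step 3: YFF  (1 'Y')
Step 4: YFF  (1 'Y')
Step 5: YFF  (1 'Y')

Answer: 1


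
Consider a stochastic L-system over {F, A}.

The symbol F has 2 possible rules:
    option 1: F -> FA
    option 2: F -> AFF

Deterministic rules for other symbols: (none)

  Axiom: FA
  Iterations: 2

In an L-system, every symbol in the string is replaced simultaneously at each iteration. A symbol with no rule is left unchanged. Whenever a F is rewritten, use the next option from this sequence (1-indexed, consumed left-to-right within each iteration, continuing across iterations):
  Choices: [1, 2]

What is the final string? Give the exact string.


Answer: AFFAA

Derivation:
Step 0: FA
Step 1: FAA  (used choices [1])
Step 2: AFFAA  (used choices [2])


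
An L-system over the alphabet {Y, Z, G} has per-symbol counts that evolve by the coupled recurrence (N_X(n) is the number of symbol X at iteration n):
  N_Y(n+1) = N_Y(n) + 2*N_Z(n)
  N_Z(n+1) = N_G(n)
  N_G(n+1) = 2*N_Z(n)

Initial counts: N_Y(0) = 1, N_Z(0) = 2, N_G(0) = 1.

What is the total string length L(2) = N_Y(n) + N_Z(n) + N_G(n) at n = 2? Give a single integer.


Step 0: N_Y=1, N_Z=2, N_G=1, L=4
Step 1: N_Y=5, N_Z=1, N_G=4, L=10
Step 2: N_Y=7, N_Z=4, N_G=2, L=13

Answer: 13


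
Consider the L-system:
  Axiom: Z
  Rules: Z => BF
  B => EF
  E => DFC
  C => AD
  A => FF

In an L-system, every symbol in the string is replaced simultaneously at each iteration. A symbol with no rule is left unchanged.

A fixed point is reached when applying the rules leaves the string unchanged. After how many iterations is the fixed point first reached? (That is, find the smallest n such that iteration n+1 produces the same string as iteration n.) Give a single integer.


Step 0: Z
Step 1: BF
Step 2: EFF
Step 3: DFCFF
Step 4: DFADFF
Step 5: DFFFDFF
Step 6: DFFFDFF  (unchanged — fixed point at step 5)

Answer: 5


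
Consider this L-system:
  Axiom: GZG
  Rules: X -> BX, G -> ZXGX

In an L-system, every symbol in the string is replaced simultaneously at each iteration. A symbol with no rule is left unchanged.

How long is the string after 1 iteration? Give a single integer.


Step 0: length = 3
Step 1: length = 9

Answer: 9


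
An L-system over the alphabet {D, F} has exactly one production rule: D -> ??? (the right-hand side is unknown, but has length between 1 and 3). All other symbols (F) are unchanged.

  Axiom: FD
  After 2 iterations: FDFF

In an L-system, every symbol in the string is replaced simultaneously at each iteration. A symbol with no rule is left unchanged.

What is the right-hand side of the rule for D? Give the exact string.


Answer: DF

Derivation:
Trying D -> DF:
  Step 0: FD
  Step 1: FDF
  Step 2: FDFF
Matches the given result.


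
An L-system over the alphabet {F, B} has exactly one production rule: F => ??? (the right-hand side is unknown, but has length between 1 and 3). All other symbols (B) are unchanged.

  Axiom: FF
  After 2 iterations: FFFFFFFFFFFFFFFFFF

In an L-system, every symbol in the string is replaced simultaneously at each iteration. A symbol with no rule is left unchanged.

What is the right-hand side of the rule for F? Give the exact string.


Answer: FFF

Derivation:
Trying F => FFF:
  Step 0: FF
  Step 1: FFFFFF
  Step 2: FFFFFFFFFFFFFFFFFF
Matches the given result.


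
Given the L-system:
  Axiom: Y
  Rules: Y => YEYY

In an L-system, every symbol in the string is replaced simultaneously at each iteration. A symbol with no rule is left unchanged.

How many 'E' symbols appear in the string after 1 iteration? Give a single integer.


Step 0: Y  (0 'E')
Step 1: YEYY  (1 'E')

Answer: 1


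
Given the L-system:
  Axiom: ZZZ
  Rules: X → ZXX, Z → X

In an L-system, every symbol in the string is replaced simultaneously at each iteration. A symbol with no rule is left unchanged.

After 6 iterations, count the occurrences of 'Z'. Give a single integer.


Answer: 87

Derivation:
Step 0: ZZZ  (3 'Z')
Step 1: XXX  (0 'Z')
Step 2: ZXXZXXZXX  (3 'Z')
Step 3: XZXXZXXXZXXZXXXZXXZXX  (6 'Z')
Step 4: ZXXXZXXZXXXZXXZXXZXXXZXXZXXXZXXZXXZXXXZXXZXXXZXXZXX  (15 'Z')
Step 5: XZXXZXXZXXXZXXZXXXZXXZXXZXXXZXXZXXXZXXZXXXZXXZXXZXXXZXXZXXXZXXZXXZXXXZXXZXXXZXXZXXXZXXZXXZXXXZXXZXXXZXXZXXZXXXZXXZXXXZXXZXX  (36 'Z')
Step 6: ZXXXZXXZXXXZXXZXXXZXXZXXZXXXZXXZXXXZXXZXXZXXXZXXZXXXZXXZXXXZXXZXXZXXXZXXZXXXZXXZXXZXXXZXXZXXXZXXZXXZXXXZXXZXXXZXXZXXXZXXZXXZXXXZXXZXXXZXXZXXZXXXZXXZXXXZXXZXXXZXXZXXZXXXZXXZXXXZXXZXXZXXXZXXZXXXZXXZXXZXXXZXXZXXXZXXZXXXZXXZXXZXXXZXXZXXXZXXZXXZXXXZXXZXXXZXXZXXXZXXZXXZXXXZXXZXXXZXXZXXZXXXZXXZXXXZXXZXX  (87 'Z')


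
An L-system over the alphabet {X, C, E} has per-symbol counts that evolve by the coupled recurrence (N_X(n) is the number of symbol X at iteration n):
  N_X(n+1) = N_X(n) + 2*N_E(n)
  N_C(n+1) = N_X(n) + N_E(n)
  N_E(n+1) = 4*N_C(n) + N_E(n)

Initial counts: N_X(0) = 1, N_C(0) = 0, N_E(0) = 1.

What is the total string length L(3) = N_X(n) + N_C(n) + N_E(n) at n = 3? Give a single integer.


Answer: 62

Derivation:
Step 0: N_X=1, N_C=0, N_E=1, L=2
Step 1: N_X=3, N_C=2, N_E=1, L=6
Step 2: N_X=5, N_C=4, N_E=9, L=18
Step 3: N_X=23, N_C=14, N_E=25, L=62


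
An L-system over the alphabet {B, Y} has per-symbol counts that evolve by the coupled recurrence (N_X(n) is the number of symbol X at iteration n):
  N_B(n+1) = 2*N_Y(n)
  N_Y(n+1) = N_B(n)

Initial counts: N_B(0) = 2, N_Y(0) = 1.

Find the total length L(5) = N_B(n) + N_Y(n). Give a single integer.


Answer: 16

Derivation:
Step 0: N_B=2, N_Y=1, L=3
Step 1: N_B=2, N_Y=2, L=4
Step 2: N_B=4, N_Y=2, L=6
Step 3: N_B=4, N_Y=4, L=8
Step 4: N_B=8, N_Y=4, L=12
Step 5: N_B=8, N_Y=8, L=16


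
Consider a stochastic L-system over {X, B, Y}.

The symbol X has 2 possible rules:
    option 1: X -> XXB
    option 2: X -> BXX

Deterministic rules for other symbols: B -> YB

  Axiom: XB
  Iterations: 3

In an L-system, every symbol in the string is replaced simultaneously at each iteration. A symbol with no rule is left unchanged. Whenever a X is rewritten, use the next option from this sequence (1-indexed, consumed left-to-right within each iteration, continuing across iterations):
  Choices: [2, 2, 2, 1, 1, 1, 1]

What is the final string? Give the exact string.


Answer: YYBYBXXBXXBYBXXBXXBYYYB

Derivation:
Step 0: XB
Step 1: BXXYB  (used choices [2])
Step 2: YBBXXBXXYYB  (used choices [2, 2])
Step 3: YYBYBXXBXXBYBXXBXXBYYYB  (used choices [1, 1, 1, 1])


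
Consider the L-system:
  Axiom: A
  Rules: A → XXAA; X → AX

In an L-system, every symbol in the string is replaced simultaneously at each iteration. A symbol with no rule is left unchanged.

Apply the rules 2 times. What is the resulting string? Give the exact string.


Answer: AXAXXXAAXXAA

Derivation:
Step 0: A
Step 1: XXAA
Step 2: AXAXXXAAXXAA


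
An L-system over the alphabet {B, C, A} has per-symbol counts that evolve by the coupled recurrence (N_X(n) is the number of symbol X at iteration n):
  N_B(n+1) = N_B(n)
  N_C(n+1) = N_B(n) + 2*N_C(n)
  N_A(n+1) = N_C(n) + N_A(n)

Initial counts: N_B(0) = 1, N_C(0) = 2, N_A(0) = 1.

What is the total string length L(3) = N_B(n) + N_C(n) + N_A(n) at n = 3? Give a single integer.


Answer: 43

Derivation:
Step 0: N_B=1, N_C=2, N_A=1, L=4
Step 1: N_B=1, N_C=5, N_A=3, L=9
Step 2: N_B=1, N_C=11, N_A=8, L=20
Step 3: N_B=1, N_C=23, N_A=19, L=43


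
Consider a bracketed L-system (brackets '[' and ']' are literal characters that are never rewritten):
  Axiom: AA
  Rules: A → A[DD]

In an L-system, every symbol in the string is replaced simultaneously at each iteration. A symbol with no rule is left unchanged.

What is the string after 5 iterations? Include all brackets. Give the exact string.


Step 0: AA
Step 1: A[DD]A[DD]
Step 2: A[DD][DD]A[DD][DD]
Step 3: A[DD][DD][DD]A[DD][DD][DD]
Step 4: A[DD][DD][DD][DD]A[DD][DD][DD][DD]
Step 5: A[DD][DD][DD][DD][DD]A[DD][DD][DD][DD][DD]

Answer: A[DD][DD][DD][DD][DD]A[DD][DD][DD][DD][DD]


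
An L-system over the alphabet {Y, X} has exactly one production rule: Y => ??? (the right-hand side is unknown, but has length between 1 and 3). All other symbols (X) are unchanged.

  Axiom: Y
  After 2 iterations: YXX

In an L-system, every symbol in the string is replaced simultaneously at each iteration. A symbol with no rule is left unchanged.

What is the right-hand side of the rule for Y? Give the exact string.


Trying Y => YX:
  Step 0: Y
  Step 1: YX
  Step 2: YXX
Matches the given result.

Answer: YX


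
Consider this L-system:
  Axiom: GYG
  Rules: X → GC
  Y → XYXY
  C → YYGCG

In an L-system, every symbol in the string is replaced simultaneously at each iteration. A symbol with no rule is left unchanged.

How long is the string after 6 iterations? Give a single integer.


Step 0: length = 3
Step 1: length = 6
Step 2: length = 14
Step 3: length = 38
Step 4: length = 106
Step 5: length = 294
Step 6: length = 818

Answer: 818
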